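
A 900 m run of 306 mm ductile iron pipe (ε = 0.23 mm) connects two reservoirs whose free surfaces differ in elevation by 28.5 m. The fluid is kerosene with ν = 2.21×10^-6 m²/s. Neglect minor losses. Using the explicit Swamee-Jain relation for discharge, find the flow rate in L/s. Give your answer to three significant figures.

Q ≈ 232 L/s

Swamee-Jain (Type II): Q = -0.965·√(gD⁵h_f/L)·ln[ε/(3.7D) + √(3.17ν²L/(gD³h_f))]
√(gD⁵h_f/L) = √(9.81·0.306⁵·28.5/900) = 0.02887
ε/(3.7D) = 2.03×10^-4; √(3.17ν²L/(gD³h_f)) = 4.17×10^-5
Q = -0.965·0.02887·ln(2.449×10^-4) = 0.2316 m³/s
Check: V = 3.15 m/s, Re = 4.36×10^5, f = 0.01929, h_f = 28.7 m ≈ 28.5 m ✓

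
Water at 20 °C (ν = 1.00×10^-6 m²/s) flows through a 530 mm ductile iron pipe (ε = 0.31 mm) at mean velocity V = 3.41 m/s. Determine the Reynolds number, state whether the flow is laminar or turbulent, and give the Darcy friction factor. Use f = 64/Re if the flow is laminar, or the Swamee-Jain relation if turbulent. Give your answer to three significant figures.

Re = VD/ν = 3.410·0.530/1.00×10^-6 = 1.81×10^6
Re > 4000 → turbulent; ε/D = 5.85×10^-4
Swamee-Jain: f = 0.01763

Re ≈ 1.81×10^6; turbulent; f ≈ 0.0176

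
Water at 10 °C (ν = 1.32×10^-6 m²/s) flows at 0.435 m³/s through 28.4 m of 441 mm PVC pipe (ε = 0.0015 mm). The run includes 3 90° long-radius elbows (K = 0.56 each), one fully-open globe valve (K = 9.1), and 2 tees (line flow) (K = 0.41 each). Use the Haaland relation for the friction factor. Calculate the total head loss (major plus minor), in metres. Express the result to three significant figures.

H_L ≈ 5.11 m

V = 4Q/(πD²) = 2.848 m/s; V²/2g = 0.4134 m
Re = 9.51×10^5, ε/D = 3.40×10^-6 → f = 0.01174 (Haaland)
Major: h_f = f(L/D)·V²/2g = 0.01174·64.40·0.4134 = 0.3125 m
Minor: ΣK = 11.6; h_m = ΣK·V²/2g = 4.795 m
Total H_L = 0.3125 + 4.795 = 5.108 m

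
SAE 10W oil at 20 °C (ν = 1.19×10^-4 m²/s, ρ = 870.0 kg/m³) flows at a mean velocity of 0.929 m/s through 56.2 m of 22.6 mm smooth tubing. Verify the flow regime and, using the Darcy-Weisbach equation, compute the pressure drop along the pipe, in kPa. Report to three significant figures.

Δp ≈ 339 kPa

Re = VD/ν = 0.929·0.02260/1.19×10^-4 = 176 → laminar (Re < 2300)
f = 64/Re = 0.3627
h_f = f(L/D)V²/(2g) = 0.3627·(56.2/0.02260)·0.929²/(2·9.81) = 39.68 m
Δp = ρg·h_f = 870.0·9.81·39.68 = 338.7 kPa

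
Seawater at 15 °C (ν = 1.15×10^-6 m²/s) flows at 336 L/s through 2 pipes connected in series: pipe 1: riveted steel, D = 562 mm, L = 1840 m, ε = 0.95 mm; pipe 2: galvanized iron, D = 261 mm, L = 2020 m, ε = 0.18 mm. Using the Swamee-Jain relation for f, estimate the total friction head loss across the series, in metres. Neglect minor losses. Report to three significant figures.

H ≈ 292 m

Pipe 1: V = 1.354 m/s, Re = 6.62×10^5, ε/D = 0.00169, f = 0.02282, h_1 = f(L/D)V²/2g = 6.987 m
Pipe 2: V = 6.280 m/s, Re = 1.43×10^6, ε/D = 6.90×10^-4, f = 0.01834, h_2 = f(L/D)V²/2g = 285.3 m
Series → Q common, losses add: H = Σh = 292.3 m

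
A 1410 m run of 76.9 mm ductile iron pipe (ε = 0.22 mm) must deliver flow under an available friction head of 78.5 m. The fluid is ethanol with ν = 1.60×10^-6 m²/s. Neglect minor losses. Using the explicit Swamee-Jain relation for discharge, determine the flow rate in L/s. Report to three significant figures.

Swamee-Jain (Type II): Q = -0.965·√(gD⁵h_f/L)·ln[ε/(3.7D) + √(3.17ν²L/(gD³h_f))]
√(gD⁵h_f/L) = √(9.81·0.0769⁵·78.5/1410) = 0.001212
ε/(3.7D) = 7.73×10^-4; √(3.17ν²L/(gD³h_f)) = 1.81×10^-4
Q = -0.965·0.001212·ln(9.540×10^-4) = 0.008134 m³/s
Check: V = 1.75 m/s, Re = 8.42×10^4, f = 0.02766, h_f = 79.3 m ≈ 78.5 m ✓

Q ≈ 8.13 L/s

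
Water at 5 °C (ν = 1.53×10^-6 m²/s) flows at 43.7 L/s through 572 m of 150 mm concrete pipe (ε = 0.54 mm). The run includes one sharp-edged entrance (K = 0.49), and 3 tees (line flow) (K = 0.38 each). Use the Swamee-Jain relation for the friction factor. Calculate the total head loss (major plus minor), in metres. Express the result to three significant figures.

V = 4Q/(πD²) = 2.473 m/s; V²/2g = 0.3117 m
Re = 2.42×10^5, ε/D = 0.00360 → f = 0.02821 (Swamee-Jain)
Major: h_f = f(L/D)·V²/2g = 0.02821·3813·0.3117 = 33.53 m
Minor: ΣK = 1.63; h_m = ΣK·V²/2g = 0.5081 m
Total H_L = 33.53 + 0.5081 = 34.04 m

H_L ≈ 34.0 m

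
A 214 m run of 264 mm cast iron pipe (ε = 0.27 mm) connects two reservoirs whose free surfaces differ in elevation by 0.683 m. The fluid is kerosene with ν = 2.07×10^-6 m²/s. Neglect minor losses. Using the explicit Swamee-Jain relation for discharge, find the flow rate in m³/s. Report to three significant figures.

Swamee-Jain (Type II): Q = -0.965·√(gD⁵h_f/L)·ln[ε/(3.7D) + √(3.17ν²L/(gD³h_f))]
√(gD⁵h_f/L) = √(9.81·0.264⁵·0.683/214) = 0.006336
ε/(3.7D) = 2.76×10^-4; √(3.17ν²L/(gD³h_f)) = 1.54×10^-4
Q = -0.965·0.006336·ln(4.300×10^-4) = 0.04740 m³/s
Check: V = 0.866 m/s, Re = 1.10×10^5, f = 0.02222, h_f = 0.688 m ≈ 0.683 m ✓

Q ≈ 0.0474 m³/s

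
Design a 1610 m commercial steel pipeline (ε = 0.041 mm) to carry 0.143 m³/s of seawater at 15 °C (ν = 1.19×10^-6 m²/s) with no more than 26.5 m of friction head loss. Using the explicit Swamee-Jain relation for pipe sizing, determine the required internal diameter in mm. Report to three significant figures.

Swamee-Jain (Type III): D = 0.66·[ε^1.25·(LQ²/(gh_f))^4.75 + ν·Q^9.4·(L/(gh_f))^5.2]^0.04
LQ²/(gh_f) = 0.1266; L/(gh_f) = 6.193
Term 1 = ε^1.25·(…)^4.75 = 1.79×10^-10; Term 2 = ν·Q^9.4·(…)^5.2 = 1.79×10^-10
D = 0.66·(1.79×10^-10 + 1.79×10^-10)^0.04 = 0.2765 m = 277 mm
Check: V = 2.38 m/s, Re = 5.53×10^5, f = 0.01485, h_f = 25.0 m ≈ 26.5 m ✓

D ≈ 277 mm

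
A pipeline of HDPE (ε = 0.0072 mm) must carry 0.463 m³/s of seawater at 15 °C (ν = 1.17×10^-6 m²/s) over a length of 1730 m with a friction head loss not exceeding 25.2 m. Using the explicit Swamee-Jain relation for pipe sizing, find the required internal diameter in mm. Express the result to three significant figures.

Swamee-Jain (Type III): D = 0.66·[ε^1.25·(LQ²/(gh_f))^4.75 + ν·Q^9.4·(L/(gh_f))^5.2]^0.04
LQ²/(gh_f) = 1.500; L/(gh_f) = 6.998
Term 1 = ε^1.25·(…)^4.75 = 2.56×10^-6; Term 2 = ν·Q^9.4·(…)^5.2 = 2.08×10^-5
D = 0.66·(2.56×10^-6 + 2.08×10^-5)^0.04 = 0.4308 m = 431 mm
Check: V = 3.18 m/s, Re = 1.17×10^6, f = 0.01175, h_f = 24.3 m ≈ 25.2 m ✓

D ≈ 431 mm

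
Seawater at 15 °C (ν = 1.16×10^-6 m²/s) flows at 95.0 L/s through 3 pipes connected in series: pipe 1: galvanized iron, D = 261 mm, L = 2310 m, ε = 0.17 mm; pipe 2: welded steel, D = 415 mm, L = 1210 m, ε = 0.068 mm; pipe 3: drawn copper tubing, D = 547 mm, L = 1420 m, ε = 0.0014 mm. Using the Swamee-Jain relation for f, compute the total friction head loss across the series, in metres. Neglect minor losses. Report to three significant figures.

Pipe 1: V = 1.776 m/s, Re = 4.00×10^5, ε/D = 6.51×10^-4, f = 0.01885, h_1 = f(L/D)V²/2g = 26.81 m
Pipe 2: V = 0.7023 m/s, Re = 2.51×10^5, ε/D = 1.64×10^-4, f = 0.01637, h_2 = f(L/D)V²/2g = 1.200 m
Pipe 3: V = 0.4043 m/s, Re = 1.91×10^5, ε/D = 2.56×10^-6, f = 0.01570, h_3 = f(L/D)V²/2g = 0.3395 m
Series → Q common, losses add: H = Σh = 28.35 m

H ≈ 28.4 m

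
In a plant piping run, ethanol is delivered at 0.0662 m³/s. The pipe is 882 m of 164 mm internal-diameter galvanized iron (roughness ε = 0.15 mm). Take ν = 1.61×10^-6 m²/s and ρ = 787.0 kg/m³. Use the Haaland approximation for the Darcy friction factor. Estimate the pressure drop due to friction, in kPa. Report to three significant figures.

V = 4Q/(πD²) = 4·0.0662/(π·0.164²) = 3.134 m/s
Re = VD/ν = 3.134·0.164/1.61×10^-6 = 3.19×10^5 → turbulent
ε/D = 0.15/164 = 9.15×10^-4
Haaland: f = 0.02011
h_f = f(L/D)V²/(2g) = 0.02011·(882/0.164)·3.134²/(2·9.81) = 54.12 m
Δp = ρg·h_f = 787.0·9.81·54.12 = 417.9 kPa

Δp ≈ 418 kPa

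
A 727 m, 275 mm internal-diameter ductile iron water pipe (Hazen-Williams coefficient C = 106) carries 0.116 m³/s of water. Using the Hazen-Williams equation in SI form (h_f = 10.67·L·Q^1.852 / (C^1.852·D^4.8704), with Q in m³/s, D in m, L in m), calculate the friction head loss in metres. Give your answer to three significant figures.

h_f = 10.67·727·0.116^1.852 / (106^1.852·0.275^4.8704) = 13.71 m

h_f ≈ 13.7 m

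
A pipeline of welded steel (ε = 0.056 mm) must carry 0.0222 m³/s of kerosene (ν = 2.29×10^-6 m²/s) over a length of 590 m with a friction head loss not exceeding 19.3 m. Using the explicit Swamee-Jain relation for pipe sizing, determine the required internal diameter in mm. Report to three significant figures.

Swamee-Jain (Type III): D = 0.66·[ε^1.25·(LQ²/(gh_f))^4.75 + ν·Q^9.4·(L/(gh_f))^5.2]^0.04
LQ²/(gh_f) = 0.001536; L/(gh_f) = 3.116
Term 1 = ε^1.25·(…)^4.75 = 2.09×10^-19; Term 2 = ν·Q^9.4·(…)^5.2 = 2.41×10^-19
D = 0.66·(2.09×10^-19 + 2.41×10^-19)^0.04 = 0.1218 m = 122 mm
Check: V = 1.91 m/s, Re = 1.01×10^5, f = 0.02020, h_f = 18.1 m ≈ 19.3 m ✓

D ≈ 122 mm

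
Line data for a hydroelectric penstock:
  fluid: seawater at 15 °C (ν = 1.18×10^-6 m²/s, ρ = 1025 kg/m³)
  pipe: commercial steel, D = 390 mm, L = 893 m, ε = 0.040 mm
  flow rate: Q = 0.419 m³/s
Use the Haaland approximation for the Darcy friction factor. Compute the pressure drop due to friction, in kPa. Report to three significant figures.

V = 4Q/(πD²) = 4·0.419/(π·0.390²) = 3.507 m/s
Re = VD/ν = 3.507·0.390/1.18×10^-6 = 1.16×10^6 → turbulent
ε/D = 0.040/390 = 1.03×10^-4
Haaland: f = 0.01321
h_f = f(L/D)V²/(2g) = 0.01321·(893/0.390)·3.507²/(2·9.81) = 18.97 m
Δp = ρg·h_f = 1025·9.81·18.97 = 190.8 kPa

Δp ≈ 191 kPa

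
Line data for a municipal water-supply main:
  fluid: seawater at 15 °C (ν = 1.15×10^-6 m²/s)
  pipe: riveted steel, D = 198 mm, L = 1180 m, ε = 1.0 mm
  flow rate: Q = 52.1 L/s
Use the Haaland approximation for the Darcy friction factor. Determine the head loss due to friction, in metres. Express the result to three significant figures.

h_f ≈ 26.8 m

V = 4Q/(πD²) = 4·0.0521/(π·0.198²) = 1.692 m/s
Re = VD/ν = 1.692·0.198/1.15×10^-6 = 2.91×10^5 → turbulent
ε/D = 1.0/198 = 0.00505
Haaland: f = 0.03082
h_f = f(L/D)V²/(2g) = 0.03082·(1180/0.198)·1.692²/(2·9.81) = 26.80 m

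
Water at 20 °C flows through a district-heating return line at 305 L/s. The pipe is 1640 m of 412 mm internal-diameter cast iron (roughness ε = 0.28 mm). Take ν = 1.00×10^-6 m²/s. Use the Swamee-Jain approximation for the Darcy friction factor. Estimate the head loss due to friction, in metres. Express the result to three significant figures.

h_f ≈ 19.6 m

V = 4Q/(πD²) = 4·0.305/(π·0.412²) = 2.288 m/s
Re = VD/ν = 2.288·0.412/1.00×10^-6 = 9.43×10^5 → turbulent
ε/D = 0.28/412 = 6.80×10^-4
Swamee-Jain: f = 0.01844
h_f = f(L/D)V²/(2g) = 0.01844·(1640/0.412)·2.288²/(2·9.81) = 19.58 m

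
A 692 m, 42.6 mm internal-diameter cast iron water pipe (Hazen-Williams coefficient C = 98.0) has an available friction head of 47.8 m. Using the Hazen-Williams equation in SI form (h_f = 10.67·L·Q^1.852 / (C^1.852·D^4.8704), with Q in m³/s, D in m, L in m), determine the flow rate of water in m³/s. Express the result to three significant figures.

Rearranging: Q = [h_f·C^1.852·D^4.8704 / (10.67·L)]^(1/1.852)
Q = [47.8·98.0^1.852·0.0426^4.8704 / (10.67·692)]^0.540 = 0.001603 m³/s

Q ≈ 0.00160 m³/s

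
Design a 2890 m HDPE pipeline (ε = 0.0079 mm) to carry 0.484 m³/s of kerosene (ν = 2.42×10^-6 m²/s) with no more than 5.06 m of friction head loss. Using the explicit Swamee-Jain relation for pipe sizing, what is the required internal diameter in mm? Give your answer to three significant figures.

D ≈ 698 mm

Swamee-Jain (Type III): D = 0.66·[ε^1.25·(LQ²/(gh_f))^4.75 + ν·Q^9.4·(L/(gh_f))^5.2]^0.04
LQ²/(gh_f) = 13.64; L/(gh_f) = 58.22
Term 1 = ε^1.25·(…)^4.75 = 0.103; Term 2 = ν·Q^9.4·(…)^5.2 = 3.98
D = 0.66·(0.103 + 3.98)^0.04 = 0.6982 m = 698 mm
Check: V = 1.26 m/s, Re = 3.65×10^5, f = 0.01401, h_f = 4.72 m ≈ 5.06 m ✓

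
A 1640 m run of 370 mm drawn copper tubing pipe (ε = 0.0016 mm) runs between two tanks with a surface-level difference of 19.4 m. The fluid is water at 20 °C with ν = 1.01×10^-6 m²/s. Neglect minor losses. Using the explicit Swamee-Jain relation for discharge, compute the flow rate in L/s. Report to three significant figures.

Q ≈ 290 L/s

Swamee-Jain (Type II): Q = -0.965·√(gD⁵h_f/L)·ln[ε/(3.7D) + √(3.17ν²L/(gD³h_f))]
√(gD⁵h_f/L) = √(9.81·0.370⁵·19.4/1640) = 0.02837
ε/(3.7D) = 1.17×10^-6; √(3.17ν²L/(gD³h_f)) = 2.35×10^-5
Q = -0.965·0.02837·ln(2.462×10^-5) = 0.2905 m³/s
Check: V = 2.70 m/s, Re = 9.90×10^5, f = 0.01174, h_f = 19.4 m ≈ 19.4 m ✓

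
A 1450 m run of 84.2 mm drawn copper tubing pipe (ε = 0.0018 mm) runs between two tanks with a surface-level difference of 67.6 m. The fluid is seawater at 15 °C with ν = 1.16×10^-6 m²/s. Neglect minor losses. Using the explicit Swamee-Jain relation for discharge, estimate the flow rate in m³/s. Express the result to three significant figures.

Swamee-Jain (Type II): Q = -0.965·√(gD⁵h_f/L)·ln[ε/(3.7D) + √(3.17ν²L/(gD³h_f))]
√(gD⁵h_f/L) = √(9.81·0.0842⁵·67.6/1450) = 0.001391
ε/(3.7D) = 5.78×10^-6; √(3.17ν²L/(gD³h_f)) = 1.25×10^-4
Q = -0.965·0.001391·ln(1.308×10^-4) = 0.01201 m³/s
Check: V = 2.16 m/s, Re = 1.56×10^5, f = 0.01647, h_f = 67.2 m ≈ 67.6 m ✓

Q ≈ 0.0120 m³/s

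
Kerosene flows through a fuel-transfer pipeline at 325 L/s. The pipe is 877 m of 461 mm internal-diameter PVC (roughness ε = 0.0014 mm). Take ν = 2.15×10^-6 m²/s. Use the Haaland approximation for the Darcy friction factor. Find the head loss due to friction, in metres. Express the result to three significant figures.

V = 4Q/(πD²) = 4·0.325/(π·0.461²) = 1.947 m/s
Re = VD/ν = 1.947·0.461/2.15×10^-6 = 4.17×10^5 → turbulent
ε/D = 0.0014/461 = 3.04×10^-6
Haaland: f = 0.01352
h_f = f(L/D)V²/(2g) = 0.01352·(877/0.461)·1.947²/(2·9.81) = 4.972 m

h_f ≈ 4.97 m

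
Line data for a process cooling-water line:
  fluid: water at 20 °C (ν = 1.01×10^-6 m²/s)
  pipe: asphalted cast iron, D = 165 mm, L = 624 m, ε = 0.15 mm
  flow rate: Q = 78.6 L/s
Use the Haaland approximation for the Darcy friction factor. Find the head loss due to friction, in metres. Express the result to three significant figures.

h_f ≈ 51.3 m

V = 4Q/(πD²) = 4·0.0786/(π·0.165²) = 3.676 m/s
Re = VD/ν = 3.676·0.165/1.01×10^-6 = 6.01×10^5 → turbulent
ε/D = 0.15/165 = 9.09×10^-4
Haaland: f = 0.01969
h_f = f(L/D)V²/(2g) = 0.01969·(624/0.165)·3.676²/(2·9.81) = 51.30 m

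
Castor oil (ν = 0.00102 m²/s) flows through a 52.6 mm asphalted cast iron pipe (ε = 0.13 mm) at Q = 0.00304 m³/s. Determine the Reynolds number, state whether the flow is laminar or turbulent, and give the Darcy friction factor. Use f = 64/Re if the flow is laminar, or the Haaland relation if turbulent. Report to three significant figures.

V = 4Q/(πD²) = 1.399 m/s
Re = VD/ν = 1.399·0.0526/0.00102 = 72.1
Re < 2300 → laminar → f = 64/Re = 0.8871

Re ≈ 72.1; laminar; f = 64/Re ≈ 0.887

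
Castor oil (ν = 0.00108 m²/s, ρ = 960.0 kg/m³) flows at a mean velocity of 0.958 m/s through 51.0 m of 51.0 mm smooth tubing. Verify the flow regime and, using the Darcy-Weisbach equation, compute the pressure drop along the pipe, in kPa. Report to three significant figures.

Re = VD/ν = 0.958·0.05100/0.00108 = 45.2 → laminar (Re < 2300)
f = 64/Re = 1.415
h_f = f(L/D)V²/(2g) = 1.415·(51.0/0.05100)·0.958²/(2·9.81) = 66.18 m
Δp = ρg·h_f = 960.0·9.81·66.18 = 623.2 kPa

Δp ≈ 623 kPa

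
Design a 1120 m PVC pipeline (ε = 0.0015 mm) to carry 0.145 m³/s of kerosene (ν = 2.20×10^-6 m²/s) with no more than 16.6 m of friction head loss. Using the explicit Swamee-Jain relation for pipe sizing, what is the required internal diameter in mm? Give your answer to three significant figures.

D ≈ 283 mm

Swamee-Jain (Type III): D = 0.66·[ε^1.25·(LQ²/(gh_f))^4.75 + ν·Q^9.4·(L/(gh_f))^5.2]^0.04
LQ²/(gh_f) = 0.1446; L/(gh_f) = 6.878
Term 1 = ε^1.25·(…)^4.75 = 5.38×10^-12; Term 2 = ν·Q^9.4·(…)^5.2 = 6.52×10^-10
D = 0.66·(5.38×10^-12 + 6.52×10^-10)^0.04 = 0.2833 m = 283 mm
Check: V = 2.30 m/s, Re = 2.96×10^5, f = 0.01447, h_f = 15.4 m ≈ 16.6 m ✓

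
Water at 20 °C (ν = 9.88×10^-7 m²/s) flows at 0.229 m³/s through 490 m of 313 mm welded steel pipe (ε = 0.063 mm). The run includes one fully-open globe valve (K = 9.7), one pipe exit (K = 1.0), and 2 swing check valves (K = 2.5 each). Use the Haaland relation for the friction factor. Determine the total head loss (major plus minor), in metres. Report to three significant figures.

H_L ≈ 17.4 m

V = 4Q/(πD²) = 2.976 m/s; V²/2g = 0.4515 m
Re = 9.43×10^5, ε/D = 2.01×10^-4 → f = 0.01466 (Haaland)
Major: h_f = f(L/D)·V²/2g = 0.01466·1565·0.4515 = 10.36 m
Minor: ΣK = 15.7; h_m = ΣK·V²/2g = 7.088 m
Total H_L = 10.36 + 7.088 = 17.45 m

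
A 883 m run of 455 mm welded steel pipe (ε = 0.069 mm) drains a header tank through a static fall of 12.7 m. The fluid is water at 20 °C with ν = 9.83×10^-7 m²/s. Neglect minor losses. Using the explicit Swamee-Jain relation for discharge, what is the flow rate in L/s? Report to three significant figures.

Swamee-Jain (Type II): Q = -0.965·√(gD⁵h_f/L)·ln[ε/(3.7D) + √(3.17ν²L/(gD³h_f))]
√(gD⁵h_f/L) = √(9.81·0.455⁵·12.7/883) = 0.05245
ε/(3.7D) = 4.10×10^-5; √(3.17ν²L/(gD³h_f)) = 1.52×10^-5
Q = -0.965·0.05245·ln(5.617×10^-5) = 0.4954 m³/s
Check: V = 3.05 m/s, Re = 1.41×10^6, f = 0.01392, h_f = 12.8 m ≈ 12.7 m ✓

Q ≈ 495 L/s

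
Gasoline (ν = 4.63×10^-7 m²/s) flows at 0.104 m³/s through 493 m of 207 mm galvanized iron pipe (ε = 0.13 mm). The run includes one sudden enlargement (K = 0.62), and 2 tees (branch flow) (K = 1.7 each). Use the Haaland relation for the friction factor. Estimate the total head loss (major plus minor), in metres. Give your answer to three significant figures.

V = 4Q/(πD²) = 3.090 m/s; V²/2g = 0.4868 m
Re = 1.38×10^6, ε/D = 6.28×10^-4 → f = 0.01790 (Haaland)
Major: h_f = f(L/D)·V²/2g = 0.01790·2382·0.4868 = 20.75 m
Minor: ΣK = 4.02; h_m = ΣK·V²/2g = 1.957 m
Total H_L = 20.75 + 1.957 = 22.70 m

H_L ≈ 22.7 m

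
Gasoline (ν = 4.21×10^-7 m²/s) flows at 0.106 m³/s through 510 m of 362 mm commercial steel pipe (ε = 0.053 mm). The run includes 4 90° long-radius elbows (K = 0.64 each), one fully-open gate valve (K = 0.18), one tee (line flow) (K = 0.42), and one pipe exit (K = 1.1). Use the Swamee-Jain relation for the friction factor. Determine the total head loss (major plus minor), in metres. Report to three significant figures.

V = 4Q/(πD²) = 1.030 m/s; V²/2g = 0.05406 m
Re = 8.86×10^5, ε/D = 1.46×10^-4 → f = 0.01426 (Swamee-Jain)
Major: h_f = f(L/D)·V²/2g = 0.01426·1409·0.05406 = 1.086 m
Minor: ΣK = 4.26; h_m = ΣK·V²/2g = 0.2303 m
Total H_L = 1.086 + 0.2303 = 1.317 m

H_L ≈ 1.32 m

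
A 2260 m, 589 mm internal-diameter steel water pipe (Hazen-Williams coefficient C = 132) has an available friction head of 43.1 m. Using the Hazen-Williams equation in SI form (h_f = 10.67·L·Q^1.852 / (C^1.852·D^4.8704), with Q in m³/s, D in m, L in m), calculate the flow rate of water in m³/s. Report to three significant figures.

Rearranging: Q = [h_f·C^1.852·D^4.8704 / (10.67·L)]^(1/1.852)
Q = [43.1·132^1.852·0.589^4.8704 / (10.67·2260)]^0.540 = 1.077 m³/s

Q ≈ 1.08 m³/s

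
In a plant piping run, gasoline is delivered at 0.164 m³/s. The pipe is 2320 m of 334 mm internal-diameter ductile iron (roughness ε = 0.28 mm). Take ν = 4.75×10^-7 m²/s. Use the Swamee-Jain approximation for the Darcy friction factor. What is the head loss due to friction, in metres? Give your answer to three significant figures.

V = 4Q/(πD²) = 4·0.164/(π·0.334²) = 1.872 m/s
Re = VD/ν = 1.872·0.334/4.75×10^-7 = 1.32×10^6 → turbulent
ε/D = 0.28/334 = 8.38×10^-4
Swamee-Jain: f = 0.01916
h_f = f(L/D)V²/(2g) = 0.01916·(2320/0.334)·1.872²/(2·9.81) = 23.77 m

h_f ≈ 23.8 m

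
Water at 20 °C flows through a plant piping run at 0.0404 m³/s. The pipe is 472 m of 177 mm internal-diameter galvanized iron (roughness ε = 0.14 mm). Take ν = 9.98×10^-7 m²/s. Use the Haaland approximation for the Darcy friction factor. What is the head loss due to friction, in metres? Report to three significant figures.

h_f ≈ 7.19 m

V = 4Q/(πD²) = 4·0.0404/(π·0.177²) = 1.642 m/s
Re = VD/ν = 1.642·0.177/9.98×10^-7 = 2.91×10^5 → turbulent
ε/D = 0.14/177 = 7.91×10^-4
Haaland: f = 0.01962
h_f = f(L/D)V²/(2g) = 0.01962·(472/0.177)·1.642²/(2·9.81) = 7.189 m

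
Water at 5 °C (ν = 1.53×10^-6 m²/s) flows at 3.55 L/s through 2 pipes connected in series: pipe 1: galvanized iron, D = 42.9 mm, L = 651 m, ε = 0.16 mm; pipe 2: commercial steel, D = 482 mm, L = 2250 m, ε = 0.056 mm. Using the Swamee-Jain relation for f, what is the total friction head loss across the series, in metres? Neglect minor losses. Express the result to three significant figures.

H ≈ 139 m

Pipe 1: V = 2.456 m/s, Re = 6.89×10^4, ε/D = 0.00373, f = 0.02975, h_1 = f(L/D)V²/2g = 138.8 m
Pipe 2: V = 0.01946 m/s, Re = 6130, ε/D = 1.16×10^-4, f = 0.03577, h_2 = f(L/D)V²/2g = 0.003221 m
Series → Q common, losses add: H = Σh = 138.8 m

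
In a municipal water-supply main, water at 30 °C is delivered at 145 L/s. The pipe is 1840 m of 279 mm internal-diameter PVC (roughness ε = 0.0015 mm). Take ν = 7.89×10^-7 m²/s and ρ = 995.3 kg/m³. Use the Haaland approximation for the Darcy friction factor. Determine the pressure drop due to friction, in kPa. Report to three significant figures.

Δp ≈ 222 kPa

V = 4Q/(πD²) = 4·0.145/(π·0.279²) = 2.372 m/s
Re = VD/ν = 2.372·0.279/7.89×10^-7 = 8.39×10^5 → turbulent
ε/D = 0.0015/279 = 5.38×10^-6
Haaland: f = 0.01202
h_f = f(L/D)V²/(2g) = 0.01202·(1840/0.279)·2.372²/(2·9.81) = 22.72 m
Δp = ρg·h_f = 995.3·9.81·22.72 = 221.9 kPa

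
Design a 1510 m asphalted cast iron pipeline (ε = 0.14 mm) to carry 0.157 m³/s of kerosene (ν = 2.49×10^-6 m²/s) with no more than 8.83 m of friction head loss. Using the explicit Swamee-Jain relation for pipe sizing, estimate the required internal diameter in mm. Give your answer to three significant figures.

Swamee-Jain (Type III): D = 0.66·[ε^1.25·(LQ²/(gh_f))^4.75 + ν·Q^9.4·(L/(gh_f))^5.2]^0.04
LQ²/(gh_f) = 0.4297; L/(gh_f) = 17.43
Term 1 = ε^1.25·(…)^4.75 = 2.75×10^-7; Term 2 = ν·Q^9.4·(…)^5.2 = 1.96×10^-7
D = 0.66·(2.75×10^-7 + 1.96×10^-7)^0.04 = 0.3685 m = 369 mm
Check: V = 1.47 m/s, Re = 2.18×10^5, f = 0.01811, h_f = 8.19 m ≈ 8.83 m ✓

D ≈ 369 mm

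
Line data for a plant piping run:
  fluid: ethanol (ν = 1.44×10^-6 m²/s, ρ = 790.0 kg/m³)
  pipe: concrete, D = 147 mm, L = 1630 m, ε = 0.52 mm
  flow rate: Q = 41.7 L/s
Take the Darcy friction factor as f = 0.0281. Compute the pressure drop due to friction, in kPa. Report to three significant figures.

V = 4Q/(πD²) = 4·0.0417/(π·0.147²) = 2.457 m/s
h_f = f(L/D)V²/(2g) = 0.02810·(1630/0.147)·2.457²/(2·9.81) = 95.87 m
Δp = ρg·h_f = 790.0·9.81·95.87 = 743.0 kPa

Δp ≈ 743 kPa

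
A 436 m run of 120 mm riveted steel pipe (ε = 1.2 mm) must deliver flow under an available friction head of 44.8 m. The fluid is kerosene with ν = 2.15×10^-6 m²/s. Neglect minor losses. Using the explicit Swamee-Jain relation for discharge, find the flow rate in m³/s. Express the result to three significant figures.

Swamee-Jain (Type II): Q = -0.965·√(gD⁵h_f/L)·ln[ε/(3.7D) + √(3.17ν²L/(gD³h_f))]
√(gD⁵h_f/L) = √(9.81·0.120⁵·44.8/436) = 0.005008
ε/(3.7D) = 0.00270; √(3.17ν²L/(gD³h_f)) = 9.17×10^-5
Q = -0.965·0.005008·ln(0.002794) = 0.02842 m³/s
Check: V = 2.51 m/s, Re = 1.40×10^5, f = 0.03853, h_f = 45.1 m ≈ 44.8 m ✓

Q ≈ 0.0284 m³/s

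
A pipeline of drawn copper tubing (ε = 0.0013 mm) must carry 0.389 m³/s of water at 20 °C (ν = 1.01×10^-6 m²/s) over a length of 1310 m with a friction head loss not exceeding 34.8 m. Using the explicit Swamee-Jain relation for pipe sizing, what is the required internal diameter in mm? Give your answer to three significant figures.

Swamee-Jain (Type III): D = 0.66·[ε^1.25·(LQ²/(gh_f))^4.75 + ν·Q^9.4·(L/(gh_f))^5.2]^0.04
LQ²/(gh_f) = 0.5807; L/(gh_f) = 3.837
Term 1 = ε^1.25·(…)^4.75 = 3.32×10^-9; Term 2 = ν·Q^9.4·(…)^5.2 = 1.54×10^-7
D = 0.66·(3.32×10^-9 + 1.54×10^-7)^0.04 = 0.3527 m = 353 mm
Check: V = 3.98 m/s, Re = 1.39×10^6, f = 0.01110, h_f = 33.3 m ≈ 34.8 m ✓

D ≈ 353 mm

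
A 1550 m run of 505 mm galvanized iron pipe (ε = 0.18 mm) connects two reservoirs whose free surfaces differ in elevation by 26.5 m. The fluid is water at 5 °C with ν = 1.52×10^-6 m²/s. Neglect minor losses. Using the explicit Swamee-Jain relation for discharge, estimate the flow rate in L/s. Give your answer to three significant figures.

Swamee-Jain (Type II): Q = -0.965·√(gD⁵h_f/L)·ln[ε/(3.7D) + √(3.17ν²L/(gD³h_f))]
√(gD⁵h_f/L) = √(9.81·0.505⁵·26.5/1550) = 0.07422
ε/(3.7D) = 9.63×10^-5; √(3.17ν²L/(gD³h_f)) = 1.84×10^-5
Q = -0.965·0.07422·ln(1.147×10^-4) = 0.6498 m³/s
Check: V = 3.24 m/s, Re = 1.08×10^6, f = 0.01619, h_f = 26.7 m ≈ 26.5 m ✓

Q ≈ 650 L/s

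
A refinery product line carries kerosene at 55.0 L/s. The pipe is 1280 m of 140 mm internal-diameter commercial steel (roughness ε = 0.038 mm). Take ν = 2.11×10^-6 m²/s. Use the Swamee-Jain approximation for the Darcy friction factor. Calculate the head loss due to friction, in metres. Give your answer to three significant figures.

V = 4Q/(πD²) = 4·0.0550/(π·0.140²) = 3.573 m/s
Re = VD/ν = 3.573·0.140/2.11×10^-6 = 2.37×10^5 → turbulent
ε/D = 0.038/140 = 2.71×10^-4
Swamee-Jain: f = 0.01727
h_f = f(L/D)V²/(2g) = 0.01727·(1280/0.140)·3.573²/(2·9.81) = 102.7 m

h_f ≈ 103 m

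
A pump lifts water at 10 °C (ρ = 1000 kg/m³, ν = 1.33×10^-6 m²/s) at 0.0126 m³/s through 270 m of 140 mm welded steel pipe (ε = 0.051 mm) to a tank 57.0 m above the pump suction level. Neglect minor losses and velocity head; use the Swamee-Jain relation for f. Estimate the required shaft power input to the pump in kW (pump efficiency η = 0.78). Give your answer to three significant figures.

P_shaft ≈ 9.24 kW

V = 4Q/(πD²) = 0.8185 m/s; Re = 8.62×10^4; ε/D = 3.64×10^-4; f = 0.02024
h_f = f(L/D)V²/2g = 1.333 m
Total head H = z + h_f = 57.0 + 1.333 = 58.33 m
P_hyd = ρgQH = 1000·9.81·0.0126·58.33 = 7.210 kW
P_shaft = P_hyd/η = 7.210/0.78 = 9.244 kW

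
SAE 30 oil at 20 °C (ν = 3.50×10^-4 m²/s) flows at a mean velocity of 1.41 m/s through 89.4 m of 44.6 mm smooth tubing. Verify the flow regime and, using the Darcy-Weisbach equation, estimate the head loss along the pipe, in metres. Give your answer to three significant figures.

Re = VD/ν = 1.41·0.04460/3.50×10^-4 = 180 → laminar (Re < 2300)
f = 64/Re = 0.3562
h_f = f(L/D)V²/(2g) = 0.3562·(89.4/0.04460)·1.41²/(2·9.81) = 72.35 m

h_f ≈ 72.3 m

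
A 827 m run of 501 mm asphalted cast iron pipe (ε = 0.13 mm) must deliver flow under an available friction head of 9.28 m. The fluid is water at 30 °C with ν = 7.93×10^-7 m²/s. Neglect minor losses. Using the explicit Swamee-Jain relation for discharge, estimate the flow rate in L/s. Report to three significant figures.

Swamee-Jain (Type II): Q = -0.965·√(gD⁵h_f/L)·ln[ε/(3.7D) + √(3.17ν²L/(gD³h_f))]
√(gD⁵h_f/L) = √(9.81·0.501⁵·9.28/827) = 0.05895
ε/(3.7D) = 7.01×10^-5; √(3.17ν²L/(gD³h_f)) = 1.20×10^-5
Q = -0.965·0.05895·ln(8.213×10^-5) = 0.5351 m³/s
Check: V = 2.71 m/s, Re = 1.71×10^6, f = 0.01506, h_f = 9.33 m ≈ 9.28 m ✓

Q ≈ 535 L/s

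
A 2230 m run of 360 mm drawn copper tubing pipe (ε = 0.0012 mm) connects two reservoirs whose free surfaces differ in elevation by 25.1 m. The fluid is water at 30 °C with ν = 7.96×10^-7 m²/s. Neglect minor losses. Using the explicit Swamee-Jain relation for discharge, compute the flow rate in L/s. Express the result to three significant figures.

Q ≈ 269 L/s

Swamee-Jain (Type II): Q = -0.965·√(gD⁵h_f/L)·ln[ε/(3.7D) + √(3.17ν²L/(gD³h_f))]
√(gD⁵h_f/L) = √(9.81·0.360⁵·25.1/2230) = 0.02584
ε/(3.7D) = 9.01×10^-7; √(3.17ν²L/(gD³h_f)) = 1.97×10^-5
Q = -0.965·0.02584·ln(2.065×10^-5) = 0.2690 m³/s
Check: V = 2.64 m/s, Re = 1.20×10^6, f = 0.01136, h_f = 25.0 m ≈ 25.1 m ✓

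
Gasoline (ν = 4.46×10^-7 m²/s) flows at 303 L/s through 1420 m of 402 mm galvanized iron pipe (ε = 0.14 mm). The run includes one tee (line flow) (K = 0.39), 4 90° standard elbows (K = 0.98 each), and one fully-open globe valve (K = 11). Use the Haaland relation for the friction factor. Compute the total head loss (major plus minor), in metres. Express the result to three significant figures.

V = 4Q/(πD²) = 2.387 m/s; V²/2g = 0.2905 m
Re = 2.15×10^6, ε/D = 3.48×10^-4 → f = 0.01573 (Haaland)
Major: h_f = f(L/D)·V²/2g = 0.01573·3532·0.2905 = 16.14 m
Minor: ΣK = 15.3; h_m = ΣK·V²/2g = 4.447 m
Total H_L = 16.14 + 4.447 = 20.58 m

H_L ≈ 20.6 m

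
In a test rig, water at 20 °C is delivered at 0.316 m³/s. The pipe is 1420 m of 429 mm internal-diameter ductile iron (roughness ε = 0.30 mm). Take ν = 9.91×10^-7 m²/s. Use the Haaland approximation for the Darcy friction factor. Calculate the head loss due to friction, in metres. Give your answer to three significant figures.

V = 4Q/(πD²) = 4·0.316/(π·0.429²) = 2.186 m/s
Re = VD/ν = 2.186·0.429/9.91×10^-7 = 9.46×10^5 → turbulent
ε/D = 0.30/429 = 6.99×10^-4
Haaland: f = 0.01843
h_f = f(L/D)V²/(2g) = 0.01843·(1420/0.429)·2.186²/(2·9.81) = 14.86 m

h_f ≈ 14.9 m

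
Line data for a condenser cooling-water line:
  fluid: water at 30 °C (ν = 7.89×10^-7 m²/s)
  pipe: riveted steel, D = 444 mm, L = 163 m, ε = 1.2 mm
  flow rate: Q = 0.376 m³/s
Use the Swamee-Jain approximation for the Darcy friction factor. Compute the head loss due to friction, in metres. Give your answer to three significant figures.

h_f ≈ 2.82 m

V = 4Q/(πD²) = 4·0.376/(π·0.444²) = 2.428 m/s
Re = VD/ν = 2.428·0.444/7.89×10^-7 = 1.37×10^6 → turbulent
ε/D = 1.2/444 = 0.00270
Swamee-Jain: f = 0.02558
h_f = f(L/D)V²/(2g) = 0.02558·(163/0.444)·2.428²/(2·9.81) = 2.823 m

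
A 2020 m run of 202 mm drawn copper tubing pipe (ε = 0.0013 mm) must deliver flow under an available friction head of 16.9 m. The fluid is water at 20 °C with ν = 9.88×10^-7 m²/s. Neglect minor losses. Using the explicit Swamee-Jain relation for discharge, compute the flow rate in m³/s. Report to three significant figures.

Q ≈ 0.0486 m³/s

Swamee-Jain (Type II): Q = -0.965·√(gD⁵h_f/L)·ln[ε/(3.7D) + √(3.17ν²L/(gD³h_f))]
√(gD⁵h_f/L) = √(9.81·0.202⁵·16.9/2020) = 0.005254
ε/(3.7D) = 1.74×10^-6; √(3.17ν²L/(gD³h_f)) = 6.76×10^-5
Q = -0.965·0.005254·ln(6.937×10^-5) = 0.04855 m³/s
Check: V = 1.51 m/s, Re = 3.10×10^5, f = 0.01437, h_f = 16.8 m ≈ 16.9 m ✓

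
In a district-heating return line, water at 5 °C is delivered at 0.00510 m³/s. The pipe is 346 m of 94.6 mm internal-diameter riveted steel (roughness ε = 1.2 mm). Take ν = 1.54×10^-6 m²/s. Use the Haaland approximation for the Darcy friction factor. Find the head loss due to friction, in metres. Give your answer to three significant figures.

h_f ≈ 4.15 m

V = 4Q/(πD²) = 4·0.00510/(π·0.0946²) = 0.7256 m/s
Re = VD/ν = 0.7256·0.0946/1.54×10^-6 = 4.46×10^4 → turbulent
ε/D = 1.2/94.6 = 0.0127
Haaland: f = 0.04231
h_f = f(L/D)V²/(2g) = 0.04231·(346/0.0946)·0.7256²/(2·9.81) = 4.153 m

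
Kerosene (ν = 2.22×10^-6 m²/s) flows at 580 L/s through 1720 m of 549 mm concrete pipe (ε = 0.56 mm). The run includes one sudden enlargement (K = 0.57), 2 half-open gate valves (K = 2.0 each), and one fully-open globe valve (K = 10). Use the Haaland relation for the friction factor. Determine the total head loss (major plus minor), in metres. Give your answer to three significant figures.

V = 4Q/(πD²) = 2.450 m/s; V²/2g = 0.3060 m
Re = 6.06×10^5, ε/D = 0.00102 → f = 0.02020 (Haaland)
Major: h_f = f(L/D)·V²/2g = 0.02020·3133·0.3060 = 19.36 m
Minor: ΣK = 14.6; h_m = ΣK·V²/2g = 4.458 m
Total H_L = 19.36 + 4.458 = 23.82 m

H_L ≈ 23.8 m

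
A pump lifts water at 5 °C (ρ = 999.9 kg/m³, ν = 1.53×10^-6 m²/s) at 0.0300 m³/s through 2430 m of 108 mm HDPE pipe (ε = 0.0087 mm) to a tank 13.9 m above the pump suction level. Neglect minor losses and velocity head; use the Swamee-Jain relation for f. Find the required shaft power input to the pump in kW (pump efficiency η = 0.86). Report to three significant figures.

P_shaft ≈ 71.5 kW

V = 4Q/(πD²) = 3.275 m/s; Re = 2.31×10^5; ε/D = 8.06×10^-5; f = 0.01586
h_f = f(L/D)V²/2g = 195.1 m
Total head H = z + h_f = 13.9 + 195.1 = 209.0 m
P_hyd = ρgQH = 999.9·9.81·0.0300·209.0 = 61.50 kW
P_shaft = P_hyd/η = 61.50/0.86 = 71.51 kW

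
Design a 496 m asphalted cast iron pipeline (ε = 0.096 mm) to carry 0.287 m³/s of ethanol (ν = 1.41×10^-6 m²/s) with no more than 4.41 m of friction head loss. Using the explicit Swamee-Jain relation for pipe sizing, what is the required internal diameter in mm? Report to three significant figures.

D ≈ 418 mm

Swamee-Jain (Type III): D = 0.66·[ε^1.25·(LQ²/(gh_f))^4.75 + ν·Q^9.4·(L/(gh_f))^5.2]^0.04
LQ²/(gh_f) = 0.9444; L/(gh_f) = 11.47
Term 1 = ε^1.25·(…)^4.75 = 7.24×10^-6; Term 2 = ν·Q^9.4·(…)^5.2 = 3.65×10^-6
D = 0.66·(7.24×10^-6 + 3.65×10^-6)^0.04 = 0.4179 m = 418 mm
Check: V = 2.09 m/s, Re = 6.20×10^5, f = 0.01553, h_f = 4.12 m ≈ 4.41 m ✓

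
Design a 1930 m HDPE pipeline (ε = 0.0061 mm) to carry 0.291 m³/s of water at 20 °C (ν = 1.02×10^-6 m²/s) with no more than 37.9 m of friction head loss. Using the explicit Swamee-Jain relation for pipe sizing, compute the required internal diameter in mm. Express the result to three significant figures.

Swamee-Jain (Type III): D = 0.66·[ε^1.25·(LQ²/(gh_f))^4.75 + ν·Q^9.4·(L/(gh_f))^5.2]^0.04
LQ²/(gh_f) = 0.4396; L/(gh_f) = 5.191
Term 1 = ε^1.25·(…)^4.75 = 6.11×10^-9; Term 2 = ν·Q^9.4·(…)^5.2 = 4.88×10^-8
D = 0.66·(6.11×10^-9 + 4.88×10^-8)^0.04 = 0.3382 m = 338 mm
Check: V = 3.24 m/s, Re = 1.07×10^6, f = 0.01192, h_f = 36.4 m ≈ 37.9 m ✓

D ≈ 338 mm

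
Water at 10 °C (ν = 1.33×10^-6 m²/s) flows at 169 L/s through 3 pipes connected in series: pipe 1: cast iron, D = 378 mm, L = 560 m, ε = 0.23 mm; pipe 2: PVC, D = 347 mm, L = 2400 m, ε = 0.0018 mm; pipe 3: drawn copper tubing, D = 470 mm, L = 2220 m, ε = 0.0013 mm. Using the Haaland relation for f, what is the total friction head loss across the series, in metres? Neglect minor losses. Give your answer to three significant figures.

Pipe 1: V = 1.506 m/s, Re = 4.28×10^5, ε/D = 6.08×10^-4, f = 0.01835, h_1 = f(L/D)V²/2g = 3.142 m
Pipe 2: V = 1.787 m/s, Re = 4.66×10^5, ε/D = 5.19×10^-6, f = 0.01328, h_2 = f(L/D)V²/2g = 14.95 m
Pipe 3: V = 0.9741 m/s, Re = 3.44×10^5, ε/D = 2.77×10^-6, f = 0.01400, h_3 = f(L/D)V²/2g = 3.199 m
Series → Q common, losses add: H = Σh = 21.29 m

H ≈ 21.3 m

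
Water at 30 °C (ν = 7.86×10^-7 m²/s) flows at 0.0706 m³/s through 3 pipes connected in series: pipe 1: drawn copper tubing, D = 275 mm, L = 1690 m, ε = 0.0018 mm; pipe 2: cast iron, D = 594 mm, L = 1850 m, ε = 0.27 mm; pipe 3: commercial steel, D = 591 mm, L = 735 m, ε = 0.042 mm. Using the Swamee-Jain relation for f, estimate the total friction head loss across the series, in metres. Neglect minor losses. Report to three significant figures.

H ≈ 6.29 m

Pipe 1: V = 1.189 m/s, Re = 4.16×10^5, ε/D = 6.55×10^-6, f = 0.01363, h_1 = f(L/D)V²/2g = 6.031 m
Pipe 2: V = 0.2548 m/s, Re = 1.93×10^5, ε/D = 4.55×10^-4, f = 0.01876, h_2 = f(L/D)V²/2g = 0.1933 m
Pipe 3: V = 0.2574 m/s, Re = 1.94×10^5, ε/D = 7.11×10^-5, f = 0.01624, h_3 = f(L/D)V²/2g = 0.06820 m
Series → Q common, losses add: H = Σh = 6.292 m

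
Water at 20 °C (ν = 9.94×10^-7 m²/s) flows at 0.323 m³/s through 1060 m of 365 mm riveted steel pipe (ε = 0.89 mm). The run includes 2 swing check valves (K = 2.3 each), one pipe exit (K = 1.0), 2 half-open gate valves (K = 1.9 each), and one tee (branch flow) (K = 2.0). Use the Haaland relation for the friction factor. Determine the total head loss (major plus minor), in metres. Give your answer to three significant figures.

V = 4Q/(πD²) = 3.087 m/s; V²/2g = 0.4857 m
Re = 1.13×10^6, ε/D = 0.00244 → f = 0.02488 (Haaland)
Major: h_f = f(L/D)·V²/2g = 0.02488·2904·0.4857 = 35.09 m
Minor: ΣK = 11.4; h_m = ΣK·V²/2g = 5.537 m
Total H_L = 35.09 + 5.537 = 40.63 m

H_L ≈ 40.6 m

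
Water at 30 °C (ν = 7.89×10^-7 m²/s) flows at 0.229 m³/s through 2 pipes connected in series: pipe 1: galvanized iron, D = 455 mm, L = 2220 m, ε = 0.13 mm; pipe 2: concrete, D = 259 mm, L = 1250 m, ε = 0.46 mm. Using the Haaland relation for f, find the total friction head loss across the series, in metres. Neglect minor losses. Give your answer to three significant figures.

Pipe 1: V = 1.408 m/s, Re = 8.12×10^5, ε/D = 2.86×10^-4, f = 0.01561, h_1 = f(L/D)V²/2g = 7.699 m
Pipe 2: V = 4.347 m/s, Re = 1.43×10^6, ε/D = 0.00178, f = 0.02287, h_2 = f(L/D)V²/2g = 106.3 m
Series → Q common, losses add: H = Σh = 114.0 m

H ≈ 114 m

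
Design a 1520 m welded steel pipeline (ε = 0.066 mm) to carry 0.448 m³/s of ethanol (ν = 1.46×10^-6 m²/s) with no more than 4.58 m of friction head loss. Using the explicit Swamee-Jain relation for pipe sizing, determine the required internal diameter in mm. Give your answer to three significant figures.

Swamee-Jain (Type III): D = 0.66·[ε^1.25·(LQ²/(gh_f))^4.75 + ν·Q^9.4·(L/(gh_f))^5.2]^0.04
LQ²/(gh_f) = 6.790; L/(gh_f) = 33.83
Term 1 = ε^1.25·(…)^4.75 = 0.0532; Term 2 = ν·Q^9.4·(…)^5.2 = 0.0690
D = 0.66·(0.0532 + 0.0690)^0.04 = 0.6068 m = 607 mm
Check: V = 1.55 m/s, Re = 6.44×10^5, f = 0.01418, h_f = 4.35 m ≈ 4.58 m ✓

D ≈ 607 mm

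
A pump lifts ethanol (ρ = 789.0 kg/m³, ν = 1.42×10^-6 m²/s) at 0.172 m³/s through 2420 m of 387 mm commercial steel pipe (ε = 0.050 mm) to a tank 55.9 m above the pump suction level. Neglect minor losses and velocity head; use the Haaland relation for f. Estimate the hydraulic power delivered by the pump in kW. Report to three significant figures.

V = 4Q/(πD²) = 1.462 m/s; Re = 3.99×10^5; ε/D = 1.29×10^-4; f = 0.01495
h_f = f(L/D)V²/2g = 10.19 m
Total head H = z + h_f = 55.9 + 10.19 = 66.09 m
P_hyd = ρgQH = 789.0·9.81·0.172·66.09 = 87.98 kW

P_hyd ≈ 88.0 kW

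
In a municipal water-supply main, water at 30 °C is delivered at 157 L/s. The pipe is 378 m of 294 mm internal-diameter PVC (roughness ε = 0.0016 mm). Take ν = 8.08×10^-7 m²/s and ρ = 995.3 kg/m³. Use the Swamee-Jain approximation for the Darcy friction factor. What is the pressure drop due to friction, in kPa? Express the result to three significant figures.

V = 4Q/(πD²) = 4·0.157/(π·0.294²) = 2.313 m/s
Re = VD/ν = 2.313·0.294/8.08×10^-7 = 8.41×10^5 → turbulent
ε/D = 0.0016/294 = 5.44×10^-6
Swamee-Jain: f = 0.01207
h_f = f(L/D)V²/(2g) = 0.01207·(378/0.294)·2.313²/(2·9.81) = 4.232 m
Δp = ρg·h_f = 995.3·9.81·4.232 = 41.32 kPa

Δp ≈ 41.3 kPa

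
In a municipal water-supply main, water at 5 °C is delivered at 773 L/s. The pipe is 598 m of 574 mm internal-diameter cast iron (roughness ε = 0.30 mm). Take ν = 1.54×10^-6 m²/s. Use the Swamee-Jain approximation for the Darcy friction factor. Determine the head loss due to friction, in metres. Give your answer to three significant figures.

h_f ≈ 8.24 m

V = 4Q/(πD²) = 4·0.773/(π·0.574²) = 2.987 m/s
Re = VD/ν = 2.987·0.574/1.54×10^-6 = 1.11×10^6 → turbulent
ε/D = 0.30/574 = 5.23×10^-4
Swamee-Jain: f = 0.01740
h_f = f(L/D)V²/(2g) = 0.01740·(598/0.574)·2.987²/(2·9.81) = 8.245 m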